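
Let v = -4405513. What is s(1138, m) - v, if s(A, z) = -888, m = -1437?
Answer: 4404625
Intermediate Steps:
s(1138, m) - v = -888 - 1*(-4405513) = -888 + 4405513 = 4404625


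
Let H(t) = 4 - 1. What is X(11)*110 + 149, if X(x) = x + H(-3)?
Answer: 1689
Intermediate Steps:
H(t) = 3
X(x) = 3 + x (X(x) = x + 3 = 3 + x)
X(11)*110 + 149 = (3 + 11)*110 + 149 = 14*110 + 149 = 1540 + 149 = 1689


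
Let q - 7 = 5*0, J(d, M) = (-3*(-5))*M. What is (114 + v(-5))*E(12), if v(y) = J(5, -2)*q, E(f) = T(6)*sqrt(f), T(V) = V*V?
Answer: -6912*sqrt(3) ≈ -11972.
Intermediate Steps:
J(d, M) = 15*M
T(V) = V**2
q = 7 (q = 7 + 5*0 = 7 + 0 = 7)
E(f) = 36*sqrt(f) (E(f) = 6**2*sqrt(f) = 36*sqrt(f))
v(y) = -210 (v(y) = (15*(-2))*7 = -30*7 = -210)
(114 + v(-5))*E(12) = (114 - 210)*(36*sqrt(12)) = -3456*2*sqrt(3) = -6912*sqrt(3)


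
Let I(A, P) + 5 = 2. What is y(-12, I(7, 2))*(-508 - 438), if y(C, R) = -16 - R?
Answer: 12298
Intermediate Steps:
I(A, P) = -3 (I(A, P) = -5 + 2 = -3)
y(-12, I(7, 2))*(-508 - 438) = (-16 - 1*(-3))*(-508 - 438) = (-16 + 3)*(-946) = -13*(-946) = 12298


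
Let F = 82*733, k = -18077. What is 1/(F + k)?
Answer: 1/42029 ≈ 2.3793e-5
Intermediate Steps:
F = 60106
1/(F + k) = 1/(60106 - 18077) = 1/42029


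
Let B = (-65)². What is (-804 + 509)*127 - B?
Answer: -41690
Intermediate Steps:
B = 4225
(-804 + 509)*127 - B = (-804 + 509)*127 - 1*4225 = -295*127 - 4225 = -37465 - 4225 = -41690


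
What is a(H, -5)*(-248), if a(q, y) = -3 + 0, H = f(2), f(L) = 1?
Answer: 744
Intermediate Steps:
H = 1
a(q, y) = -3
a(H, -5)*(-248) = -3*(-248) = 744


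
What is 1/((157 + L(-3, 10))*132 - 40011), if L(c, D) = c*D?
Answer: -1/23247 ≈ -4.3016e-5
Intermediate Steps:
L(c, D) = D*c
1/((157 + L(-3, 10))*132 - 40011) = 1/((157 + 10*(-3))*132 - 40011) = 1/((157 - 30)*132 - 40011) = 1/(127*132 - 40011) = 1/(16764 - 40011) = 1/(-23247) = -1/23247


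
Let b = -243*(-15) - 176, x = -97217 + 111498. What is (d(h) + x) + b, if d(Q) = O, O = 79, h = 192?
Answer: 17829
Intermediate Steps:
x = 14281
d(Q) = 79
b = 3469 (b = 3645 - 176 = 3469)
(d(h) + x) + b = (79 + 14281) + 3469 = 14360 + 3469 = 17829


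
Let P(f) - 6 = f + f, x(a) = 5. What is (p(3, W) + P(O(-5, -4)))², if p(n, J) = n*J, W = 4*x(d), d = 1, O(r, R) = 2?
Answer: 4900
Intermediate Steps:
W = 20 (W = 4*5 = 20)
P(f) = 6 + 2*f (P(f) = 6 + (f + f) = 6 + 2*f)
p(n, J) = J*n
(p(3, W) + P(O(-5, -4)))² = (20*3 + (6 + 2*2))² = (60 + (6 + 4))² = (60 + 10)² = 70² = 4900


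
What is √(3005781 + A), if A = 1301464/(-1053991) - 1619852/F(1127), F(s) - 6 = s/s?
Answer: √151020057194201230329/7377937 ≈ 1665.6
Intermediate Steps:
F(s) = 7 (F(s) = 6 + s/s = 6 + 1 = 7)
A = -1707318539580/7377937 (A = 1301464/(-1053991) - 1619852/7 = 1301464*(-1/1053991) - 1619852*⅐ = -1301464/1053991 - 1619852/7 = -1707318539580/7377937 ≈ -2.3141e+5)
√(3005781 + A) = √(3005781 - 1707318539580/7377937) = √(20469144314217/7377937) = √151020057194201230329/7377937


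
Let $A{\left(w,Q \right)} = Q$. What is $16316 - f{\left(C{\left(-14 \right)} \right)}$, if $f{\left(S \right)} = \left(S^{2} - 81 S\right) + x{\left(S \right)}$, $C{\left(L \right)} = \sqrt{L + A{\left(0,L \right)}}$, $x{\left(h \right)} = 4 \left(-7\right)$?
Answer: $16372 + 162 i \sqrt{7} \approx 16372.0 + 428.61 i$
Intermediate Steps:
$x{\left(h \right)} = -28$
$C{\left(L \right)} = \sqrt{2} \sqrt{L}$ ($C{\left(L \right)} = \sqrt{L + L} = \sqrt{2 L} = \sqrt{2} \sqrt{L}$)
$f{\left(S \right)} = -28 + S^{2} - 81 S$ ($f{\left(S \right)} = \left(S^{2} - 81 S\right) - 28 = -28 + S^{2} - 81 S$)
$16316 - f{\left(C{\left(-14 \right)} \right)} = 16316 - \left(-28 + \left(\sqrt{2} \sqrt{-14}\right)^{2} - 81 \sqrt{2} \sqrt{-14}\right) = 16316 - \left(-28 + \left(\sqrt{2} i \sqrt{14}\right)^{2} - 81 \sqrt{2} i \sqrt{14}\right) = 16316 - \left(-28 + \left(2 i \sqrt{7}\right)^{2} - 81 \cdot 2 i \sqrt{7}\right) = 16316 - \left(-28 - 28 - 162 i \sqrt{7}\right) = 16316 - \left(-56 - 162 i \sqrt{7}\right) = 16316 + \left(56 + 162 i \sqrt{7}\right) = 16372 + 162 i \sqrt{7}$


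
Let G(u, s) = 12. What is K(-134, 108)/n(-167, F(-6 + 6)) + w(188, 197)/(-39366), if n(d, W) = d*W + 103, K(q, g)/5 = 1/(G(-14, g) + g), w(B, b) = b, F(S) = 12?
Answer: -1504549/299339064 ≈ -0.0050262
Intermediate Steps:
K(q, g) = 5/(12 + g)
n(d, W) = 103 + W*d (n(d, W) = W*d + 103 = 103 + W*d)
K(-134, 108)/n(-167, F(-6 + 6)) + w(188, 197)/(-39366) = (5/(12 + 108))/(103 + 12*(-167)) + 197/(-39366) = (5/120)/(103 - 2004) + 197*(-1/39366) = (5*(1/120))/(-1901) - 197/39366 = (1/24)*(-1/1901) - 197/39366 = -1/45624 - 197/39366 = -1504549/299339064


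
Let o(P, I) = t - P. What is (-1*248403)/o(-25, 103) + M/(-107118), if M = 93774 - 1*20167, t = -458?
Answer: 26576560723/46382094 ≈ 572.99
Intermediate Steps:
o(P, I) = -458 - P
M = 73607 (M = 93774 - 20167 = 73607)
(-1*248403)/o(-25, 103) + M/(-107118) = (-1*248403)/(-458 - 1*(-25)) + 73607/(-107118) = -248403/(-458 + 25) + 73607*(-1/107118) = -248403/(-433) - 73607/107118 = -248403*(-1/433) - 73607/107118 = 248403/433 - 73607/107118 = 26576560723/46382094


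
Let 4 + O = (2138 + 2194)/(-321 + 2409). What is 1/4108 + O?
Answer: -688003/357396 ≈ -1.9250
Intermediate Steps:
O = -335/174 (O = -4 + (2138 + 2194)/(-321 + 2409) = -4 + 4332/2088 = -4 + 4332*(1/2088) = -4 + 361/174 = -335/174 ≈ -1.9253)
1/4108 + O = 1/4108 - 335/174 = -688003/357396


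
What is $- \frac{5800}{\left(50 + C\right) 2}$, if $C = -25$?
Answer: $-116$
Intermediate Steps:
$- \frac{5800}{\left(50 + C\right) 2} = - \frac{5800}{\left(50 - 25\right) 2} = - \frac{5800}{25 \cdot 2} = - \frac{5800}{50} = \left(-5800\right) \frac{1}{50} = -116$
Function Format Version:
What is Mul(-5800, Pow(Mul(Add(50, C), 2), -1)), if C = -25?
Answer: -116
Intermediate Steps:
Mul(-5800, Pow(Mul(Add(50, C), 2), -1)) = Mul(-5800, Pow(Mul(Add(50, -25), 2), -1)) = Mul(-5800, Pow(Mul(25, 2), -1)) = Mul(-5800, Pow(50, -1)) = Mul(-5800, Rational(1, 50)) = -116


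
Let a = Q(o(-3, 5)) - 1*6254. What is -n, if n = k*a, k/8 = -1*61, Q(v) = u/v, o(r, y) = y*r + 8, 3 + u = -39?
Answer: -3049024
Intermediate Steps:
u = -42 (u = -3 - 39 = -42)
o(r, y) = 8 + r*y (o(r, y) = r*y + 8 = 8 + r*y)
Q(v) = -42/v
k = -488 (k = 8*(-1*61) = 8*(-61) = -488)
a = -6248 (a = -42/(8 - 3*5) - 1*6254 = -42/(8 - 15) - 6254 = -42/(-7) - 6254 = -42*(-1/7) - 6254 = 6 - 6254 = -6248)
n = 3049024 (n = -488*(-6248) = 3049024)
-n = -1*3049024 = -3049024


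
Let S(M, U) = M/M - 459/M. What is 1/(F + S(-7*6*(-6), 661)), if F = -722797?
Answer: -28/20238339 ≈ -1.3835e-6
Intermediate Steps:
S(M, U) = 1 - 459/M
1/(F + S(-7*6*(-6), 661)) = 1/(-722797 + (-459 - 7*6*(-6))/((-7*6*(-6)))) = 1/(-722797 + (-459 - 42*(-6))/((-42*(-6)))) = 1/(-722797 + (-459 + 252)/252) = 1/(-722797 + (1/252)*(-207)) = 1/(-722797 - 23/28) = 1/(-20238339/28) = -28/20238339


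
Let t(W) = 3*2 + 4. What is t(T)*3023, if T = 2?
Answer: 30230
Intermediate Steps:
t(W) = 10 (t(W) = 6 + 4 = 10)
t(T)*3023 = 10*3023 = 30230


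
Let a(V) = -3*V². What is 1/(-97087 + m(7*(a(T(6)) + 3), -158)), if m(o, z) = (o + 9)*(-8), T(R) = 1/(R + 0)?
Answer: -3/291967 ≈ -1.0275e-5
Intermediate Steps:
T(R) = 1/R
m(o, z) = -72 - 8*o (m(o, z) = (9 + o)*(-8) = -72 - 8*o)
1/(-97087 + m(7*(a(T(6)) + 3), -158)) = 1/(-97087 + (-72 - 56*(-3*(1/6)² + 3))) = 1/(-97087 + (-72 - 56*(-3*(⅙)² + 3))) = 1/(-97087 + (-72 - 56*(-3*1/36 + 3))) = 1/(-97087 + (-72 - 56*(-1/12 + 3))) = 1/(-97087 + (-72 - 56*35/12)) = 1/(-97087 + (-72 - 8*245/12)) = 1/(-97087 + (-72 - 490/3)) = 1/(-97087 - 706/3) = 1/(-291967/3) = -3/291967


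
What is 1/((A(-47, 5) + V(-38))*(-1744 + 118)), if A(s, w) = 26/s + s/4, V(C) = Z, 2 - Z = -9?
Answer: 94/199185 ≈ 0.00047192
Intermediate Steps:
Z = 11 (Z = 2 - 1*(-9) = 2 + 9 = 11)
V(C) = 11
A(s, w) = 26/s + s/4 (A(s, w) = 26/s + s*(¼) = 26/s + s/4)
1/((A(-47, 5) + V(-38))*(-1744 + 118)) = 1/(((26/(-47) + (¼)*(-47)) + 11)*(-1744 + 118)) = 1/(((26*(-1/47) - 47/4) + 11)*(-1626)) = 1/(((-26/47 - 47/4) + 11)*(-1626)) = 1/((-2313/188 + 11)*(-1626)) = 1/(-245/188*(-1626)) = 1/(199185/94) = 94/199185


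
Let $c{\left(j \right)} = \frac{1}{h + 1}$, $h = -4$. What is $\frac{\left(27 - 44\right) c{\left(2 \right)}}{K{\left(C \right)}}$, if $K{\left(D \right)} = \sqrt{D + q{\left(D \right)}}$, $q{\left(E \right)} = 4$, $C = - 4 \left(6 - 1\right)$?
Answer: $- \frac{17 i}{12} \approx - 1.4167 i$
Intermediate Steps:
$c{\left(j \right)} = - \frac{1}{3}$ ($c{\left(j \right)} = \frac{1}{-4 + 1} = \frac{1}{-3} = - \frac{1}{3}$)
$C = -20$ ($C = \left(-4\right) 5 = -20$)
$K{\left(D \right)} = \sqrt{4 + D}$ ($K{\left(D \right)} = \sqrt{D + 4} = \sqrt{4 + D}$)
$\frac{\left(27 - 44\right) c{\left(2 \right)}}{K{\left(C \right)}} = \frac{\left(27 - 44\right) \left(- \frac{1}{3}\right)}{\sqrt{4 - 20}} = \frac{\left(-17\right) \left(- \frac{1}{3}\right)}{\sqrt{-16}} = \frac{17}{3 \cdot 4 i} = \frac{17 \left(- \frac{i}{4}\right)}{3} = - \frac{17 i}{12}$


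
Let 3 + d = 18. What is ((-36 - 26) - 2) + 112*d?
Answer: 1616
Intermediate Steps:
d = 15 (d = -3 + 18 = 15)
((-36 - 26) - 2) + 112*d = ((-36 - 26) - 2) + 112*15 = (-62 - 2) + 1680 = -64 + 1680 = 1616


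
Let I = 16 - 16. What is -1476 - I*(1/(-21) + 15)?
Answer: -1476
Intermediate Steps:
I = 0
-1476 - I*(1/(-21) + 15) = -1476 - 0*(1/(-21) + 15) = -1476 - 0*(-1/21 + 15) = -1476 - 0*314/21 = -1476 - 1*0 = -1476 + 0 = -1476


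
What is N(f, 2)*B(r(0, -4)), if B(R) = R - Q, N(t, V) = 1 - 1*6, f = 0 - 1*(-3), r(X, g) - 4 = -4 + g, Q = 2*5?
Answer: 70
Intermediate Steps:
Q = 10
r(X, g) = g (r(X, g) = 4 + (-4 + g) = g)
f = 3 (f = 0 + 3 = 3)
N(t, V) = -5 (N(t, V) = 1 - 6 = -5)
B(R) = -10 + R (B(R) = R - 1*10 = R - 10 = -10 + R)
N(f, 2)*B(r(0, -4)) = -5*(-10 - 4) = -5*(-14) = 70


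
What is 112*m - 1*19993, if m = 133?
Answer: -5097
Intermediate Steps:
112*m - 1*19993 = 112*133 - 1*19993 = 14896 - 19993 = -5097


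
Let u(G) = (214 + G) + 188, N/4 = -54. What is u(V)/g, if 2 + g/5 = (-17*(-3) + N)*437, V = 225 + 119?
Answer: -746/360535 ≈ -0.0020691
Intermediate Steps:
N = -216 (N = 4*(-54) = -216)
V = 344
u(G) = 402 + G
g = -360535 (g = -10 + 5*((-17*(-3) - 216)*437) = -10 + 5*((51 - 216)*437) = -10 + 5*(-165*437) = -10 + 5*(-72105) = -10 - 360525 = -360535)
u(V)/g = (402 + 344)/(-360535) = 746*(-1/360535) = -746/360535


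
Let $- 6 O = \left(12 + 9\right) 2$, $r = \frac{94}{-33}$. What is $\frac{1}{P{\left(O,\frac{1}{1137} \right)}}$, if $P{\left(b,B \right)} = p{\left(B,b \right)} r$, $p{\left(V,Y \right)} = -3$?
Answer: $\frac{11}{94} \approx 0.11702$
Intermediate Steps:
$r = - \frac{94}{33}$ ($r = 94 \left(- \frac{1}{33}\right) = - \frac{94}{33} \approx -2.8485$)
$O = -7$ ($O = - \frac{\left(12 + 9\right) 2}{6} = - \frac{21 \cdot 2}{6} = \left(- \frac{1}{6}\right) 42 = -7$)
$P{\left(b,B \right)} = \frac{94}{11}$ ($P{\left(b,B \right)} = \left(-3\right) \left(- \frac{94}{33}\right) = \frac{94}{11}$)
$\frac{1}{P{\left(O,\frac{1}{1137} \right)}} = \frac{1}{\frac{94}{11}} = \frac{11}{94}$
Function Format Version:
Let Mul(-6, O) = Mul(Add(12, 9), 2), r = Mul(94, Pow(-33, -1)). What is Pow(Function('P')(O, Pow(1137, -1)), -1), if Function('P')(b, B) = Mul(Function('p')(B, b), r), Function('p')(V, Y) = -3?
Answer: Rational(11, 94) ≈ 0.11702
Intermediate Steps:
r = Rational(-94, 33) (r = Mul(94, Rational(-1, 33)) = Rational(-94, 33) ≈ -2.8485)
O = -7 (O = Mul(Rational(-1, 6), Mul(Add(12, 9), 2)) = Mul(Rational(-1, 6), Mul(21, 2)) = Mul(Rational(-1, 6), 42) = -7)
Function('P')(b, B) = Rational(94, 11) (Function('P')(b, B) = Mul(-3, Rational(-94, 33)) = Rational(94, 11))
Pow(Function('P')(O, Pow(1137, -1)), -1) = Pow(Rational(94, 11), -1) = Rational(11, 94)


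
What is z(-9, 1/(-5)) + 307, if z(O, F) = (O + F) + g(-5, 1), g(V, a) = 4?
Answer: 1509/5 ≈ 301.80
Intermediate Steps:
z(O, F) = 4 + F + O (z(O, F) = (O + F) + 4 = (F + O) + 4 = 4 + F + O)
z(-9, 1/(-5)) + 307 = (4 + 1/(-5) - 9) + 307 = (4 - ⅕ - 9) + 307 = -26/5 + 307 = 1509/5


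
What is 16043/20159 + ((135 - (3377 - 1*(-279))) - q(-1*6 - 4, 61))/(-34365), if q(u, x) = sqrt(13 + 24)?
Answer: 622297534/692764035 + sqrt(37)/34365 ≈ 0.89846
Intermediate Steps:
q(u, x) = sqrt(37)
16043/20159 + ((135 - (3377 - 1*(-279))) - q(-1*6 - 4, 61))/(-34365) = 16043/20159 + ((135 - (3377 - 1*(-279))) - sqrt(37))/(-34365) = 16043*(1/20159) + ((135 - (3377 + 279)) - sqrt(37))*(-1/34365) = 16043/20159 + ((135 - 1*3656) - sqrt(37))*(-1/34365) = 16043/20159 + ((135 - 3656) - sqrt(37))*(-1/34365) = 16043/20159 + (-3521 - sqrt(37))*(-1/34365) = 16043/20159 + (3521/34365 + sqrt(37)/34365) = 622297534/692764035 + sqrt(37)/34365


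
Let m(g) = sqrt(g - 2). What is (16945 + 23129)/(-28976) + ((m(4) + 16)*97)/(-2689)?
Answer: -76364869/38958232 - 97*sqrt(2)/2689 ≈ -2.0112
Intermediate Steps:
m(g) = sqrt(-2 + g)
(16945 + 23129)/(-28976) + ((m(4) + 16)*97)/(-2689) = (16945 + 23129)/(-28976) + ((sqrt(-2 + 4) + 16)*97)/(-2689) = 40074*(-1/28976) + ((sqrt(2) + 16)*97)*(-1/2689) = -20037/14488 + ((16 + sqrt(2))*97)*(-1/2689) = -20037/14488 + (1552 + 97*sqrt(2))*(-1/2689) = -20037/14488 + (-1552/2689 - 97*sqrt(2)/2689) = -76364869/38958232 - 97*sqrt(2)/2689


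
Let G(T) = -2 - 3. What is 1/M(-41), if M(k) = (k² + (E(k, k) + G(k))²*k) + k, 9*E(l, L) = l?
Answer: -81/170396 ≈ -0.00047536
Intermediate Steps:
E(l, L) = l/9
G(T) = -5
M(k) = k + k² + k*(-5 + k/9)² (M(k) = (k² + (k/9 - 5)²*k) + k = (k² + (-5 + k/9)²*k) + k = (k² + k*(-5 + k/9)²) + k = k + k² + k*(-5 + k/9)²)
1/M(-41) = 1/((1/81)*(-41)*(2106 + (-41)² - 9*(-41))) = 1/((1/81)*(-41)*(2106 + 1681 + 369)) = 1/((1/81)*(-41)*4156) = 1/(-170396/81) = -81/170396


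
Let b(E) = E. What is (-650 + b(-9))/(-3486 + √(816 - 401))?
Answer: 27678/146407 + 659*√415/12151781 ≈ 0.19015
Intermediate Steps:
(-650 + b(-9))/(-3486 + √(816 - 401)) = (-650 - 9)/(-3486 + √(816 - 401)) = -659/(-3486 + √415)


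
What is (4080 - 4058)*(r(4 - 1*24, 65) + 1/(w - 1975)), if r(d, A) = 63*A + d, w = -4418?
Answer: 573132428/6393 ≈ 89650.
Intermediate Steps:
r(d, A) = d + 63*A
(4080 - 4058)*(r(4 - 1*24, 65) + 1/(w - 1975)) = (4080 - 4058)*(((4 - 1*24) + 63*65) + 1/(-4418 - 1975)) = 22*(((4 - 24) + 4095) + 1/(-6393)) = 22*((-20 + 4095) - 1/6393) = 22*(4075 - 1/6393) = 22*(26051474/6393) = 573132428/6393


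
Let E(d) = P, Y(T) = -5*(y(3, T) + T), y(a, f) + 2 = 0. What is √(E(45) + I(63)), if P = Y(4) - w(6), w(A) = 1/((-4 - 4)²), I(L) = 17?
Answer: √447/8 ≈ 2.6428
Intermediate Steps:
y(a, f) = -2 (y(a, f) = -2 + 0 = -2)
Y(T) = 10 - 5*T (Y(T) = -5*(-2 + T) = 10 - 5*T)
w(A) = 1/64 (w(A) = 1/((-8)²) = 1/64)
P = -641/64 (P = (10 - 5*4) - 1*1/64 = (10 - 20) - 1/64 = -10 - 1/64 = -641/64 ≈ -10.016)
E(d) = -641/64
√(E(45) + I(63)) = √(-641/64 + 17) = √(447/64) = √447/8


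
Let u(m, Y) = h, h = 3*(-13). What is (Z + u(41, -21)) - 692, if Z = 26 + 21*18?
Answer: -327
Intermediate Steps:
h = -39
u(m, Y) = -39
Z = 404 (Z = 26 + 378 = 404)
(Z + u(41, -21)) - 692 = (404 - 39) - 692 = 365 - 692 = -327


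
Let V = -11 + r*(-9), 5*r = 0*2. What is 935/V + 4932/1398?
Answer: -18983/233 ≈ -81.472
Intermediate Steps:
r = 0 (r = (0*2)/5 = (⅕)*0 = 0)
V = -11 (V = -11 + 0*(-9) = -11 + 0 = -11)
935/V + 4932/1398 = 935/(-11) + 4932/1398 = 935*(-1/11) + 4932*(1/1398) = -85 + 822/233 = -18983/233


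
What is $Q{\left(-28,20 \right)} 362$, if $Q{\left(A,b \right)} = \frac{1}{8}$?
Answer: $\frac{181}{4} \approx 45.25$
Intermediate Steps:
$Q{\left(A,b \right)} = \frac{1}{8}$
$Q{\left(-28,20 \right)} 362 = \frac{1}{8} \cdot 362 = \frac{181}{4}$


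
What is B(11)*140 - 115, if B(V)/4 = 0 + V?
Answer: 6045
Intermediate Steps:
B(V) = 4*V (B(V) = 4*(0 + V) = 4*V)
B(11)*140 - 115 = (4*11)*140 - 115 = 44*140 - 115 = 6160 - 115 = 6045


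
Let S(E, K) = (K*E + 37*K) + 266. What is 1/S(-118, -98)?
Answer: 1/8204 ≈ 0.00012189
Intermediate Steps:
S(E, K) = 266 + 37*K + E*K (S(E, K) = (E*K + 37*K) + 266 = (37*K + E*K) + 266 = 266 + 37*K + E*K)
1/S(-118, -98) = 1/(266 + 37*(-98) - 118*(-98)) = 1/(266 - 3626 + 11564) = 1/8204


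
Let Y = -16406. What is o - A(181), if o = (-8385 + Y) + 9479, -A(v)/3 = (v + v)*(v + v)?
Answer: 377820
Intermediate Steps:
A(v) = -12*v² (A(v) = -3*(v + v)*(v + v) = -3*2*v*2*v = -12*v²)
o = -15312 (o = (-8385 - 16406) + 9479 = -24791 + 9479 = -15312)
o - A(181) = -15312 - (-12)*181² = -15312 - (-12)*32761 = -15312 - 1*(-393132) = -15312 + 393132 = 377820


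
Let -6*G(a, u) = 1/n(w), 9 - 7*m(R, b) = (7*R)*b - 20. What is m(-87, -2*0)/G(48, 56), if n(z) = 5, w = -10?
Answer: -870/7 ≈ -124.29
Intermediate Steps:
m(R, b) = 29/7 - R*b (m(R, b) = 9/7 - ((7*R)*b - 20)/7 = 9/7 - (7*R*b - 20)/7 = 9/7 - (-20 + 7*R*b)/7 = 9/7 + (20/7 - R*b) = 29/7 - R*b)
G(a, u) = -1/30 (G(a, u) = -1/6/5 = -1/6*1/5 = -1/30)
m(-87, -2*0)/G(48, 56) = (29/7 - 1*(-87)*(-2*0))/(-1/30) = (29/7 - 1*(-87)*0)*(-30) = (29/7 + 0)*(-30) = (29/7)*(-30) = -870/7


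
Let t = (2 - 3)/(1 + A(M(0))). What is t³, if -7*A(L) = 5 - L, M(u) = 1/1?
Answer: -343/27 ≈ -12.704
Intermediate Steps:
M(u) = 1
A(L) = -5/7 + L/7 (A(L) = -(5 - L)/7 = -5/7 + L/7)
t = -7/3 (t = (2 - 3)/(1 + (-5/7 + (⅐)*1)) = -1/(1 + (-5/7 + ⅐)) = -1/(1 - 4/7) = -1/3/7 = -1*7/3 = -7/3 ≈ -2.3333)
t³ = (-7/3)³ = -343/27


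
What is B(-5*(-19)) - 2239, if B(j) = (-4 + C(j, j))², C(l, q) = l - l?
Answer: -2223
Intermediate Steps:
C(l, q) = 0
B(j) = 16 (B(j) = (-4 + 0)² = (-4)² = 16)
B(-5*(-19)) - 2239 = 16 - 2239 = -2223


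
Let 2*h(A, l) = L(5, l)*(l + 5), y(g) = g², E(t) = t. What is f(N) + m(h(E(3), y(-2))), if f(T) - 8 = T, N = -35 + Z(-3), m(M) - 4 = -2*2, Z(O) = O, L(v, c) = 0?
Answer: -30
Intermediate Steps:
h(A, l) = 0 (h(A, l) = (0*(l + 5))/2 = (0*(5 + l))/2 = (½)*0 = 0)
m(M) = 0 (m(M) = 4 - 2*2 = 4 - 4 = 0)
N = -38 (N = -35 - 3 = -38)
f(T) = 8 + T
f(N) + m(h(E(3), y(-2))) = (8 - 38) + 0 = -30 + 0 = -30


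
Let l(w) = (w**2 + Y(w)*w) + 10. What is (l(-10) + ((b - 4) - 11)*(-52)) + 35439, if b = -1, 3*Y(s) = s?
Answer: 109243/3 ≈ 36414.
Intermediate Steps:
Y(s) = s/3
l(w) = 10 + 4*w**2/3 (l(w) = (w**2 + (w/3)*w) + 10 = (w**2 + w**2/3) + 10 = 4*w**2/3 + 10 = 10 + 4*w**2/3)
(l(-10) + ((b - 4) - 11)*(-52)) + 35439 = ((10 + (4/3)*(-10)**2) + ((-1 - 4) - 11)*(-52)) + 35439 = ((10 + (4/3)*100) + (-5 - 11)*(-52)) + 35439 = ((10 + 400/3) - 16*(-52)) + 35439 = (430/3 + 832) + 35439 = 2926/3 + 35439 = 109243/3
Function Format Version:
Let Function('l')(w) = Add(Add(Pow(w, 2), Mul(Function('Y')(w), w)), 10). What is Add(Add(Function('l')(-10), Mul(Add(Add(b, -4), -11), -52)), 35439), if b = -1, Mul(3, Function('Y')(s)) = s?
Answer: Rational(109243, 3) ≈ 36414.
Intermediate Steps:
Function('Y')(s) = Mul(Rational(1, 3), s)
Function('l')(w) = Add(10, Mul(Rational(4, 3), Pow(w, 2))) (Function('l')(w) = Add(Add(Pow(w, 2), Mul(Mul(Rational(1, 3), w), w)), 10) = Add(Add(Pow(w, 2), Mul(Rational(1, 3), Pow(w, 2))), 10) = Add(Mul(Rational(4, 3), Pow(w, 2)), 10) = Add(10, Mul(Rational(4, 3), Pow(w, 2))))
Add(Add(Function('l')(-10), Mul(Add(Add(b, -4), -11), -52)), 35439) = Add(Add(Add(10, Mul(Rational(4, 3), Pow(-10, 2))), Mul(Add(Add(-1, -4), -11), -52)), 35439) = Add(Add(Add(10, Mul(Rational(4, 3), 100)), Mul(Add(-5, -11), -52)), 35439) = Add(Add(Add(10, Rational(400, 3)), Mul(-16, -52)), 35439) = Add(Add(Rational(430, 3), 832), 35439) = Add(Rational(2926, 3), 35439) = Rational(109243, 3)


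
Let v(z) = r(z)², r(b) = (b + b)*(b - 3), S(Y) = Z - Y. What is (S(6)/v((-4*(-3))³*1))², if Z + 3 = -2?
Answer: 121/1263139548179831193600000000 ≈ 9.5793e-26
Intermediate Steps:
Z = -5 (Z = -3 - 2 = -5)
S(Y) = -5 - Y
r(b) = 2*b*(-3 + b) (r(b) = (2*b)*(-3 + b) = 2*b*(-3 + b))
v(z) = 4*z²*(-3 + z)² (v(z) = (2*z*(-3 + z))² = 4*z²*(-3 + z)²)
(S(6)/v((-4*(-3))³*1))² = ((-5 - 1*6)/((4*((-4*(-3))³*1)²*(-3 + (-4*(-3))³*1)²)))² = ((-5 - 6)/((4*(12³*1)²*(-3 + 12³*1)²)))² = (-11*1/(11943936*(-3 + 1728*1)²))² = (-11*1/(11943936*(-3 + 1728)²))² = (-11/(4*2985984*1725²))² = (-11/(4*2985984*2975625))² = (-11/35540674560000)² = 121/1263139548179831193600000000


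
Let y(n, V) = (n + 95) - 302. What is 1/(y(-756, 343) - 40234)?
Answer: -1/41197 ≈ -2.4274e-5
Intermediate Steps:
y(n, V) = -207 + n (y(n, V) = (95 + n) - 302 = -207 + n)
1/(y(-756, 343) - 40234) = 1/((-207 - 756) - 40234) = 1/(-963 - 40234) = 1/(-41197) = -1/41197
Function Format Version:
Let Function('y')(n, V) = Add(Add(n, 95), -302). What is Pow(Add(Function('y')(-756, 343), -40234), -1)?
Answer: Rational(-1, 41197) ≈ -2.4274e-5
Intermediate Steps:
Function('y')(n, V) = Add(-207, n) (Function('y')(n, V) = Add(Add(95, n), -302) = Add(-207, n))
Pow(Add(Function('y')(-756, 343), -40234), -1) = Pow(Add(Add(-207, -756), -40234), -1) = Pow(Add(-963, -40234), -1) = Pow(-41197, -1) = Rational(-1, 41197)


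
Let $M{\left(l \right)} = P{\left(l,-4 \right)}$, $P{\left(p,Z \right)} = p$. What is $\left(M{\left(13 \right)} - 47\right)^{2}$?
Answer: $1156$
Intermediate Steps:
$M{\left(l \right)} = l$
$\left(M{\left(13 \right)} - 47\right)^{2} = \left(13 - 47\right)^{2} = \left(-34\right)^{2} = 1156$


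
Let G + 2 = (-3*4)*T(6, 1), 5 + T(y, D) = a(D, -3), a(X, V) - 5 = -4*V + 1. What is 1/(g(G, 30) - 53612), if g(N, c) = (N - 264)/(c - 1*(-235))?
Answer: -265/14207602 ≈ -1.8652e-5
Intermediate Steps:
a(X, V) = 6 - 4*V (a(X, V) = 5 + (-4*V + 1) = 5 + (1 - 4*V) = 6 - 4*V)
T(y, D) = 13 (T(y, D) = -5 + (6 - 4*(-3)) = -5 + (6 + 12) = -5 + 18 = 13)
G = -158 (G = -2 - 3*4*13 = -2 - 12*13 = -2 - 156 = -158)
g(N, c) = (-264 + N)/(235 + c) (g(N, c) = (-264 + N)/(c + 235) = (-264 + N)/(235 + c))
1/(g(G, 30) - 53612) = 1/((-264 - 158)/(235 + 30) - 53612) = 1/(-422/265 - 53612) = 1/(-14207602/265) = -265/14207602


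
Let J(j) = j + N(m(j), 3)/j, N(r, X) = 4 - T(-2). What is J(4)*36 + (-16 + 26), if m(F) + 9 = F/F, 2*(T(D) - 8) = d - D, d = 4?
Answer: 91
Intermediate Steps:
T(D) = 10 - D/2 (T(D) = 8 + (4 - D)/2 = 8 + (2 - D/2) = 10 - D/2)
m(F) = -8 (m(F) = -9 + F/F = -9 + 1 = -8)
N(r, X) = -7 (N(r, X) = 4 - (10 - ½*(-2)) = 4 - (10 + 1) = 4 - 1*11 = 4 - 11 = -7)
J(j) = j - 7/j
J(4)*36 + (-16 + 26) = (4 - 7/4)*36 + (-16 + 26) = (4 - 7*¼)*36 + 10 = (4 - 7/4)*36 + 10 = (9/4)*36 + 10 = 81 + 10 = 91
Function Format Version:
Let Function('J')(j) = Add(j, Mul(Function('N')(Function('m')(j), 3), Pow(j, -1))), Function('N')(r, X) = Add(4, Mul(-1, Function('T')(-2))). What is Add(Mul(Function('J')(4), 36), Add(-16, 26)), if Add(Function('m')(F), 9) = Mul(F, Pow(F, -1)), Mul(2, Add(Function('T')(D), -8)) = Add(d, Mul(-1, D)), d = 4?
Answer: 91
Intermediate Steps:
Function('T')(D) = Add(10, Mul(Rational(-1, 2), D)) (Function('T')(D) = Add(8, Mul(Rational(1, 2), Add(4, Mul(-1, D)))) = Add(8, Add(2, Mul(Rational(-1, 2), D))) = Add(10, Mul(Rational(-1, 2), D)))
Function('m')(F) = -8 (Function('m')(F) = Add(-9, Mul(F, Pow(F, -1))) = Add(-9, 1) = -8)
Function('N')(r, X) = -7 (Function('N')(r, X) = Add(4, Mul(-1, Add(10, Mul(Rational(-1, 2), -2)))) = Add(4, Mul(-1, Add(10, 1))) = Add(4, Mul(-1, 11)) = Add(4, -11) = -7)
Function('J')(j) = Add(j, Mul(-7, Pow(j, -1)))
Add(Mul(Function('J')(4), 36), Add(-16, 26)) = Add(Mul(Add(4, Mul(-7, Pow(4, -1))), 36), Add(-16, 26)) = Add(Mul(Add(4, Mul(-7, Rational(1, 4))), 36), 10) = Add(Mul(Add(4, Rational(-7, 4)), 36), 10) = Add(Mul(Rational(9, 4), 36), 10) = Add(81, 10) = 91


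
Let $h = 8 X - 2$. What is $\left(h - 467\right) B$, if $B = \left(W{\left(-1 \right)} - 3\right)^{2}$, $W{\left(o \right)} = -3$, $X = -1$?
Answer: $-17172$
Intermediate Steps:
$B = 36$ ($B = \left(-3 - 3\right)^{2} = \left(-6\right)^{2} = 36$)
$h = -10$ ($h = 8 \left(-1\right) - 2 = -8 - 2 = -10$)
$\left(h - 467\right) B = \left(-10 - 467\right) 36 = \left(-477\right) 36 = -17172$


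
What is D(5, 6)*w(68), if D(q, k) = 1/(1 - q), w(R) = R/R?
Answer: -¼ ≈ -0.25000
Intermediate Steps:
w(R) = 1
D(5, 6)*w(68) = -1/(-1 + 5)*1 = -1/4*1 = -1*¼*1 = -¼*1 = -¼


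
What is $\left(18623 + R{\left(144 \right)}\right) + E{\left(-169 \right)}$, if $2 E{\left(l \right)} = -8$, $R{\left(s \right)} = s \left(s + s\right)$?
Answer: $60091$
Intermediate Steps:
$R{\left(s \right)} = 2 s^{2}$ ($R{\left(s \right)} = s 2 s = 2 s^{2}$)
$E{\left(l \right)} = -4$ ($E{\left(l \right)} = \frac{1}{2} \left(-8\right) = -4$)
$\left(18623 + R{\left(144 \right)}\right) + E{\left(-169 \right)} = \left(18623 + 2 \cdot 144^{2}\right) - 4 = \left(18623 + 2 \cdot 20736\right) - 4 = \left(18623 + 41472\right) - 4 = 60095 - 4 = 60091$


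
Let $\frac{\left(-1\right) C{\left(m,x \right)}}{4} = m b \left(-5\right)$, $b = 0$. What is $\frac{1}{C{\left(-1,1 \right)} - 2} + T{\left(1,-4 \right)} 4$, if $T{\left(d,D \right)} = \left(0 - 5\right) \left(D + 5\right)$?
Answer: $- \frac{41}{2} \approx -20.5$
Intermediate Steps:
$C{\left(m,x \right)} = 0$ ($C{\left(m,x \right)} = - 4 m 0 \left(-5\right) = - 4 \cdot 0 \left(-5\right) = \left(-4\right) 0 = 0$)
$T{\left(d,D \right)} = -25 - 5 D$ ($T{\left(d,D \right)} = - 5 \left(5 + D\right) = -25 - 5 D$)
$\frac{1}{C{\left(-1,1 \right)} - 2} + T{\left(1,-4 \right)} 4 = \frac{1}{0 - 2} + \left(-25 - -20\right) 4 = \frac{1}{-2} + \left(-25 + 20\right) 4 = - \frac{1}{2} - 20 = - \frac{41}{2}$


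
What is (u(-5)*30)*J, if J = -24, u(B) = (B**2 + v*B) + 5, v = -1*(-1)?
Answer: -18000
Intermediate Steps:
v = 1
u(B) = 5 + B + B**2 (u(B) = (B**2 + 1*B) + 5 = (B**2 + B) + 5 = (B + B**2) + 5 = 5 + B + B**2)
(u(-5)*30)*J = ((5 - 5 + (-5)**2)*30)*(-24) = ((5 - 5 + 25)*30)*(-24) = (25*30)*(-24) = 750*(-24) = -18000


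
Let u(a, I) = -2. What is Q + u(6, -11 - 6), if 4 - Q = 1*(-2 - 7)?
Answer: 11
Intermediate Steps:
Q = 13 (Q = 4 - (-2 - 7) = 4 - (-9) = 4 - 1*(-9) = 4 + 9 = 13)
Q + u(6, -11 - 6) = 13 - 2 = 11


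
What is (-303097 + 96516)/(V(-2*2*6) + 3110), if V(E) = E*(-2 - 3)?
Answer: -206581/3230 ≈ -63.957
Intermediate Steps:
V(E) = -5*E (V(E) = E*(-5) = -5*E)
(-303097 + 96516)/(V(-2*2*6) + 3110) = (-303097 + 96516)/(-5*(-2*2)*6 + 3110) = -206581/(-(-20)*6 + 3110) = -206581/(-5*(-24) + 3110) = -206581/(120 + 3110) = -206581/3230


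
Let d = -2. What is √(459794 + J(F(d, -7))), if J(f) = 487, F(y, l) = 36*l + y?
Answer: √460281 ≈ 678.44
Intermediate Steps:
F(y, l) = y + 36*l
√(459794 + J(F(d, -7))) = √(459794 + 487) = √460281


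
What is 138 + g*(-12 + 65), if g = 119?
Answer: 6445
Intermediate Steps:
138 + g*(-12 + 65) = 138 + 119*(-12 + 65) = 138 + 119*53 = 138 + 6307 = 6445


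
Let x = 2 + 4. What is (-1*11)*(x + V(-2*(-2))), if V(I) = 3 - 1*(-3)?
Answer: -132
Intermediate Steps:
V(I) = 6 (V(I) = 3 + 3 = 6)
x = 6
(-1*11)*(x + V(-2*(-2))) = (-1*11)*(6 + 6) = -11*12 = -132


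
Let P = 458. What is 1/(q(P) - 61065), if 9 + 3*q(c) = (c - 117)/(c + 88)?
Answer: -1638/100029043 ≈ -1.6375e-5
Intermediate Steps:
q(c) = -3 + (-117 + c)/(3*(88 + c)) (q(c) = -3 + ((c - 117)/(c + 88))/3 = -3 + ((-117 + c)/(88 + c))/3 = -3 + (-117 + c)/(3*(88 + c)))
1/(q(P) - 61065) = 1/((-909 - 8*458)/(3*(88 + 458)) - 61065) = 1/((1/3)*(-909 - 3664)/546 - 61065) = 1/((1/3)*(1/546)*(-4573) - 61065) = 1/(-4573/1638 - 61065) = 1/(-100029043/1638) = -1638/100029043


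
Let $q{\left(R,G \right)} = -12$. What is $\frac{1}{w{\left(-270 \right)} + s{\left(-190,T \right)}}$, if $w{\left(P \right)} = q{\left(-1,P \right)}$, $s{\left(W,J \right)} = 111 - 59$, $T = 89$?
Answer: $\frac{1}{40} \approx 0.025$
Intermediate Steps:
$s{\left(W,J \right)} = 52$
$w{\left(P \right)} = -12$
$\frac{1}{w{\left(-270 \right)} + s{\left(-190,T \right)}} = \frac{1}{-12 + 52} = \frac{1}{40}$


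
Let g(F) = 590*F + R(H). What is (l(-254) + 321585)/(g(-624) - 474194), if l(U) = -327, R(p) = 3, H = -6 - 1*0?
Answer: -321258/842351 ≈ -0.38138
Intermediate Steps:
H = -6 (H = -6 + 0 = -6)
g(F) = 3 + 590*F (g(F) = 590*F + 3 = 3 + 590*F)
(l(-254) + 321585)/(g(-624) - 474194) = (-327 + 321585)/((3 + 590*(-624)) - 474194) = 321258/((3 - 368160) - 474194) = 321258/(-368157 - 474194) = 321258/(-842351) = 321258*(-1/842351) = -321258/842351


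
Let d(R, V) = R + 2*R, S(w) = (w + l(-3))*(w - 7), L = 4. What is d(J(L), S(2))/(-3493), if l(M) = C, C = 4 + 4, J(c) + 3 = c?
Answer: -3/3493 ≈ -0.00085886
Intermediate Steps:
J(c) = -3 + c
C = 8
l(M) = 8
S(w) = (-7 + w)*(8 + w) (S(w) = (w + 8)*(w - 7) = (8 + w)*(-7 + w) = (-7 + w)*(8 + w))
d(R, V) = 3*R
d(J(L), S(2))/(-3493) = (3*(-3 + 4))/(-3493) = (3*1)*(-1/3493) = 3*(-1/3493) = -3/3493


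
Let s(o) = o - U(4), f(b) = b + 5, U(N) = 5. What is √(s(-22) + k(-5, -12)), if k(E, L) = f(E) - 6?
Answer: I*√33 ≈ 5.7446*I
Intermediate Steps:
f(b) = 5 + b
k(E, L) = -1 + E (k(E, L) = (5 + E) - 6 = -1 + E)
s(o) = -5 + o (s(o) = o - 1*5 = o - 5 = -5 + o)
√(s(-22) + k(-5, -12)) = √((-5 - 22) + (-1 - 5)) = √(-27 - 6) = √(-33) = I*√33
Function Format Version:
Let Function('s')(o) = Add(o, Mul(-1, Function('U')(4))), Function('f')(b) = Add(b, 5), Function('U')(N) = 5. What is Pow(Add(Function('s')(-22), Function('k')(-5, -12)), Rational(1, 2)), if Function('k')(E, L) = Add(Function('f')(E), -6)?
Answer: Mul(I, Pow(33, Rational(1, 2))) ≈ Mul(5.7446, I)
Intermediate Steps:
Function('f')(b) = Add(5, b)
Function('k')(E, L) = Add(-1, E) (Function('k')(E, L) = Add(Add(5, E), -6) = Add(-1, E))
Function('s')(o) = Add(-5, o) (Function('s')(o) = Add(o, Mul(-1, 5)) = Add(o, -5) = Add(-5, o))
Pow(Add(Function('s')(-22), Function('k')(-5, -12)), Rational(1, 2)) = Pow(Add(Add(-5, -22), Add(-1, -5)), Rational(1, 2)) = Pow(Add(-27, -6), Rational(1, 2)) = Pow(-33, Rational(1, 2)) = Mul(I, Pow(33, Rational(1, 2)))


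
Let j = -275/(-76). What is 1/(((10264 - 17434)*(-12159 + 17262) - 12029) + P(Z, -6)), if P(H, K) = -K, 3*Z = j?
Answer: -1/36600533 ≈ -2.7322e-8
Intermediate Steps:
j = 275/76 (j = -275*(-1/76) = 275/76 ≈ 3.6184)
Z = 275/228 (Z = (⅓)*(275/76) = 275/228 ≈ 1.2061)
1/(((10264 - 17434)*(-12159 + 17262) - 12029) + P(Z, -6)) = 1/(((10264 - 17434)*(-12159 + 17262) - 12029) - 1*(-6)) = 1/((-7170*5103 - 12029) + 6) = 1/((-36588510 - 12029) + 6) = 1/(-36600539 + 6) = 1/(-36600533) = -1/36600533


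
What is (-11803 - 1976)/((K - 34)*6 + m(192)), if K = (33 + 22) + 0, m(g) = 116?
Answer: -13779/242 ≈ -56.938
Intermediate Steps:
K = 55 (K = 55 + 0 = 55)
(-11803 - 1976)/((K - 34)*6 + m(192)) = (-11803 - 1976)/((55 - 34)*6 + 116) = -13779/(21*6 + 116) = -13779/(126 + 116) = -13779/242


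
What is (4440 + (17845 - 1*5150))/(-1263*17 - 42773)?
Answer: -17135/64244 ≈ -0.26672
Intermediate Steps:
(4440 + (17845 - 1*5150))/(-1263*17 - 42773) = (4440 + (17845 - 5150))/(-21471 - 42773) = (4440 + 12695)/(-64244) = 17135*(-1/64244) = -17135/64244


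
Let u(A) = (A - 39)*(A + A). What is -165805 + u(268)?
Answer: -43061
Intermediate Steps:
u(A) = 2*A*(-39 + A) (u(A) = (-39 + A)*(2*A) = 2*A*(-39 + A))
-165805 + u(268) = -165805 + 2*268*(-39 + 268) = -165805 + 2*268*229 = -165805 + 122744 = -43061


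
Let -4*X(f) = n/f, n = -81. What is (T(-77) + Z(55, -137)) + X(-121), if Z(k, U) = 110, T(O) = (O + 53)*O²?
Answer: -68818105/484 ≈ -1.4219e+5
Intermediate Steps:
T(O) = O²*(53 + O) (T(O) = (53 + O)*O² = O²*(53 + O))
X(f) = 81/(4*f) (X(f) = -(-81)/(4*f) = 81/(4*f))
(T(-77) + Z(55, -137)) + X(-121) = ((-77)²*(53 - 77) + 110) + (81/4)/(-121) = (5929*(-24) + 110) + (81/4)*(-1/121) = (-142296 + 110) - 81/484 = -142186 - 81/484 = -68818105/484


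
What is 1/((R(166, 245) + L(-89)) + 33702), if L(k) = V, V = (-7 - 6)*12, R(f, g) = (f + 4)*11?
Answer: 1/35416 ≈ 2.8236e-5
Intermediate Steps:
R(f, g) = 44 + 11*f (R(f, g) = (4 + f)*11 = 44 + 11*f)
V = -156 (V = -13*12 = -156)
L(k) = -156
1/((R(166, 245) + L(-89)) + 33702) = 1/(((44 + 11*166) - 156) + 33702) = 1/(((44 + 1826) - 156) + 33702) = 1/((1870 - 156) + 33702) = 1/(1714 + 33702) = 1/35416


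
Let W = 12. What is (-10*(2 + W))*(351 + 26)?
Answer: -52780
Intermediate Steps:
(-10*(2 + W))*(351 + 26) = (-10*(2 + 12))*(351 + 26) = -10*14*377 = -140*377 = -52780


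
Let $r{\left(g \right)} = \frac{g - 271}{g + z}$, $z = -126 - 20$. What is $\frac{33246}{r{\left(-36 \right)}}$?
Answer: $\frac{6050772}{307} \approx 19709.0$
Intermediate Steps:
$z = -146$ ($z = -126 - 20 = -146$)
$r{\left(g \right)} = \frac{-271 + g}{-146 + g}$ ($r{\left(g \right)} = \frac{g - 271}{g - 146} = \frac{-271 + g}{-146 + g}$)
$\frac{33246}{r{\left(-36 \right)}} = \frac{33246}{\frac{1}{-146 - 36} \left(-271 - 36\right)} = \frac{33246}{\frac{1}{-182} \left(-307\right)} = \frac{33246}{\left(- \frac{1}{182}\right) \left(-307\right)} = \frac{33246}{\frac{307}{182}} = 33246 \cdot \frac{182}{307} = \frac{6050772}{307}$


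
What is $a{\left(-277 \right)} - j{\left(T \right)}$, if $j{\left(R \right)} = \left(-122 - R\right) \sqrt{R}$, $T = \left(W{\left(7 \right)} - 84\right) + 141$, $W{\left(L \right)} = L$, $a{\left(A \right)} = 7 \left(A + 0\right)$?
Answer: $-451$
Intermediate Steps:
$a{\left(A \right)} = 7 A$
$T = 64$ ($T = \left(7 - 84\right) + 141 = -77 + 141 = 64$)
$j{\left(R \right)} = \sqrt{R} \left(-122 - R\right)$
$a{\left(-277 \right)} - j{\left(T \right)} = 7 \left(-277\right) - \sqrt{64} \left(-122 - 64\right) = -1939 - 8 \left(-122 - 64\right) = -1939 - 8 \left(-186\right) = -1939 - -1488 = -1939 + 1488 = -451$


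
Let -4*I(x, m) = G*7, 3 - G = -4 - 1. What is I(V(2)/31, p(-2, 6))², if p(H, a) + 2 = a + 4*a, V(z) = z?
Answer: 196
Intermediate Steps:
G = 8 (G = 3 - (-4 - 1) = 3 - 1*(-5) = 3 + 5 = 8)
p(H, a) = -2 + 5*a (p(H, a) = -2 + (a + 4*a) = -2 + 5*a)
I(x, m) = -14 (I(x, m) = -2*7 = -¼*56 = -14)
I(V(2)/31, p(-2, 6))² = (-14)² = 196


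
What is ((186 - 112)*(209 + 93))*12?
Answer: 268176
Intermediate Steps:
((186 - 112)*(209 + 93))*12 = (74*302)*12 = 22348*12 = 268176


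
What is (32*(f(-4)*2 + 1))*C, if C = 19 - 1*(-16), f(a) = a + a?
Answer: -16800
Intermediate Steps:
f(a) = 2*a
C = 35 (C = 19 + 16 = 35)
(32*(f(-4)*2 + 1))*C = (32*((2*(-4))*2 + 1))*35 = (32*(-8*2 + 1))*35 = (32*(-16 + 1))*35 = (32*(-15))*35 = -480*35 = -16800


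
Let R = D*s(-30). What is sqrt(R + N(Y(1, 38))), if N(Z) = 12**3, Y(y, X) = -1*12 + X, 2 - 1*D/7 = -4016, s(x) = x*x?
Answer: 6*sqrt(703198) ≈ 5031.4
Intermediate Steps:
s(x) = x**2
D = 28126 (D = 14 - 7*(-4016) = 14 + 28112 = 28126)
Y(y, X) = -12 + X
R = 25313400 (R = 28126*(-30)**2 = 28126*900 = 25313400)
N(Z) = 1728
sqrt(R + N(Y(1, 38))) = sqrt(25313400 + 1728) = sqrt(25315128) = 6*sqrt(703198)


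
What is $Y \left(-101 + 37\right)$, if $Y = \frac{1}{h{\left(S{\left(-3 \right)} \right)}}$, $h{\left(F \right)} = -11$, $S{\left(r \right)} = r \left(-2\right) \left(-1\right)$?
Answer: $\frac{64}{11} \approx 5.8182$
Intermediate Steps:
$S{\left(r \right)} = 2 r$ ($S{\left(r \right)} = - 2 r \left(-1\right) = 2 r$)
$Y = - \frac{1}{11}$ ($Y = \frac{1}{-11} = - \frac{1}{11} \approx -0.090909$)
$Y \left(-101 + 37\right) = - \frac{-101 + 37}{11} = \left(- \frac{1}{11}\right) \left(-64\right) = \frac{64}{11}$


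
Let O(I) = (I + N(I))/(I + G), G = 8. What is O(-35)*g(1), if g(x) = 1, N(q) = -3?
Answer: 38/27 ≈ 1.4074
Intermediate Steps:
O(I) = (-3 + I)/(8 + I) (O(I) = (I - 3)/(I + 8) = (-3 + I)/(8 + I))
O(-35)*g(1) = ((-3 - 35)/(8 - 35))*1 = (-38/(-27))*1 = -1/27*(-38)*1 = (38/27)*1 = 38/27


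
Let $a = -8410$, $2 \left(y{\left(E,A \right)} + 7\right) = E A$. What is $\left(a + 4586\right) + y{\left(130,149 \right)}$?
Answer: $5854$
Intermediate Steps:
$y{\left(E,A \right)} = -7 + \frac{A E}{2}$ ($y{\left(E,A \right)} = -7 + \frac{E A}{2} = -7 + \frac{A E}{2}$)
$\left(a + 4586\right) + y{\left(130,149 \right)} = \left(-8410 + 4586\right) - \left(7 - 9685\right) = -3824 + \left(-7 + 9685\right) = -3824 + 9678 = 5854$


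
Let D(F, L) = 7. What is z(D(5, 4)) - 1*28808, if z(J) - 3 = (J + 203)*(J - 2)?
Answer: -27755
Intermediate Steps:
z(J) = 3 + (-2 + J)*(203 + J) (z(J) = 3 + (J + 203)*(J - 2) = 3 + (203 + J)*(-2 + J) = 3 + (-2 + J)*(203 + J))
z(D(5, 4)) - 1*28808 = (-403 + 7**2 + 201*7) - 1*28808 = (-403 + 49 + 1407) - 28808 = 1053 - 28808 = -27755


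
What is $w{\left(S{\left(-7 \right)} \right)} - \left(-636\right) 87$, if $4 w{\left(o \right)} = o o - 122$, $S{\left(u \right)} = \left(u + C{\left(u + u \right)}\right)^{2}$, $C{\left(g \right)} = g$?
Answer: $\frac{415687}{4} \approx 1.0392 \cdot 10^{5}$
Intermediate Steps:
$S{\left(u \right)} = 9 u^{2}$ ($S{\left(u \right)} = \left(u + \left(u + u\right)\right)^{2} = \left(u + 2 u\right)^{2} = \left(3 u\right)^{2} = 9 u^{2}$)
$w{\left(o \right)} = - \frac{61}{2} + \frac{o^{2}}{4}$ ($w{\left(o \right)} = \frac{o o - 122}{4} = \frac{o^{2} - 122}{4} = \frac{-122 + o^{2}}{4} = - \frac{61}{2} + \frac{o^{2}}{4}$)
$w{\left(S{\left(-7 \right)} \right)} - \left(-636\right) 87 = \left(- \frac{61}{2} + \frac{\left(9 \left(-7\right)^{2}\right)^{2}}{4}\right) - \left(-636\right) 87 = \left(- \frac{61}{2} + \frac{\left(9 \cdot 49\right)^{2}}{4}\right) - -55332 = \left(- \frac{61}{2} + \frac{441^{2}}{4}\right) + 55332 = \left(- \frac{61}{2} + \frac{1}{4} \cdot 194481\right) + 55332 = \left(- \frac{61}{2} + \frac{194481}{4}\right) + 55332 = \frac{194359}{4} + 55332 = \frac{415687}{4}$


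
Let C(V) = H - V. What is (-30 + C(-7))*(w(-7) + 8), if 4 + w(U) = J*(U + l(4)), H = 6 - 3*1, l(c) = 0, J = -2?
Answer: -360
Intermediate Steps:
H = 3 (H = 6 - 3 = 3)
w(U) = -4 - 2*U (w(U) = -4 - 2*(U + 0) = -4 - 2*U)
C(V) = 3 - V
(-30 + C(-7))*(w(-7) + 8) = (-30 + (3 - 1*(-7)))*((-4 - 2*(-7)) + 8) = (-30 + (3 + 7))*((-4 + 14) + 8) = (-30 + 10)*(10 + 8) = -20*18 = -360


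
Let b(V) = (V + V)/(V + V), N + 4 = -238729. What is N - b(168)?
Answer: -238734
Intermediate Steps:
N = -238733 (N = -4 - 238729 = -238733)
b(V) = 1 (b(V) = (2*V)/((2*V)) = (2*V)*(1/(2*V)) = 1)
N - b(168) = -238733 - 1*1 = -238733 - 1 = -238734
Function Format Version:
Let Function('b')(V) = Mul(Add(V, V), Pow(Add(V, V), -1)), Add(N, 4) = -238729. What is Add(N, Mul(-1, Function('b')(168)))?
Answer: -238734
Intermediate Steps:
N = -238733 (N = Add(-4, -238729) = -238733)
Function('b')(V) = 1 (Function('b')(V) = Mul(Mul(2, V), Pow(Mul(2, V), -1)) = Mul(Mul(2, V), Mul(Rational(1, 2), Pow(V, -1))) = 1)
Add(N, Mul(-1, Function('b')(168))) = Add(-238733, Mul(-1, 1)) = Add(-238733, -1) = -238734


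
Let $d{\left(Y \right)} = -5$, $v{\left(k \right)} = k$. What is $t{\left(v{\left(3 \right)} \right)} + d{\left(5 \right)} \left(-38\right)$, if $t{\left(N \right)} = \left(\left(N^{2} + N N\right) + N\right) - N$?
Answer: $208$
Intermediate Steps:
$t{\left(N \right)} = 2 N^{2}$ ($t{\left(N \right)} = \left(\left(N^{2} + N^{2}\right) + N\right) - N = \left(2 N^{2} + N\right) - N = \left(N + 2 N^{2}\right) - N = 2 N^{2}$)
$t{\left(v{\left(3 \right)} \right)} + d{\left(5 \right)} \left(-38\right) = 2 \cdot 3^{2} - -190 = 2 \cdot 9 + 190 = 18 + 190 = 208$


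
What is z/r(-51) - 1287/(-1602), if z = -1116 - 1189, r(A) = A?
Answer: 417583/9078 ≈ 45.999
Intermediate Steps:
z = -2305
z/r(-51) - 1287/(-1602) = -2305/(-51) - 1287/(-1602) = -2305*(-1/51) - 1287*(-1/1602) = 2305/51 + 143/178 = 417583/9078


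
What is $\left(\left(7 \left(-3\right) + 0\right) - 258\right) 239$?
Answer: $-66681$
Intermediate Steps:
$\left(\left(7 \left(-3\right) + 0\right) - 258\right) 239 = \left(\left(-21 + 0\right) - 258\right) 239 = \left(-21 - 258\right) 239 = \left(-279\right) 239 = -66681$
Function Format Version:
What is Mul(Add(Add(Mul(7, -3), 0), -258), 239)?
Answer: -66681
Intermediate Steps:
Mul(Add(Add(Mul(7, -3), 0), -258), 239) = Mul(Add(Add(-21, 0), -258), 239) = Mul(Add(-21, -258), 239) = Mul(-279, 239) = -66681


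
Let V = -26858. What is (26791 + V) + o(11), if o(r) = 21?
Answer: -46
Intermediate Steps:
(26791 + V) + o(11) = (26791 - 26858) + 21 = -67 + 21 = -46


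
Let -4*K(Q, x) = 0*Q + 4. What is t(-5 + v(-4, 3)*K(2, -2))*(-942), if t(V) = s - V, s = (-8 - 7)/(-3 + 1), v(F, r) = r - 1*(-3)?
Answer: -17427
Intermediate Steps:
v(F, r) = 3 + r (v(F, r) = r + 3 = 3 + r)
K(Q, x) = -1 (K(Q, x) = -(0*Q + 4)/4 = -(0 + 4)/4 = -¼*4 = -1)
s = 15/2 (s = -15/(-2) = -15*(-½) = 15/2 ≈ 7.5000)
t(V) = 15/2 - V
t(-5 + v(-4, 3)*K(2, -2))*(-942) = (15/2 - (-5 + (3 + 3)*(-1)))*(-942) = (15/2 - (-5 + 6*(-1)))*(-942) = (15/2 - (-5 - 6))*(-942) = (15/2 - 1*(-11))*(-942) = (15/2 + 11)*(-942) = (37/2)*(-942) = -17427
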